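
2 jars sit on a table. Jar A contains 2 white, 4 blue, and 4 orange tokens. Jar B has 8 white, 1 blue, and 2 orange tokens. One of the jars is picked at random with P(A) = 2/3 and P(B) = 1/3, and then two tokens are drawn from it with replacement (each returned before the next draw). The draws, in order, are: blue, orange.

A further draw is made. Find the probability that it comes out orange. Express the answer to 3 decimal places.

Compute the likelihood of the observed sequence for each case: P(data | jar A) = (4/10)(4/10) = 0.16; P(data | jar B) = (1/11)(2/11) = 0.016529.
Weighting by the prior gives 2/3 · 0.16 = 0.10667, 1/3 · 0.016529 = 0.0055096; these sum to 0.11218.
Dividing through by the total gives posterior P(jar A | data) = 0.95088, P(jar B | data) = 0.049116.
The predictive probability is P(orange next | data) = (2/5)(0.95088) + (2/11)(0.049116) = 0.38928.

0.389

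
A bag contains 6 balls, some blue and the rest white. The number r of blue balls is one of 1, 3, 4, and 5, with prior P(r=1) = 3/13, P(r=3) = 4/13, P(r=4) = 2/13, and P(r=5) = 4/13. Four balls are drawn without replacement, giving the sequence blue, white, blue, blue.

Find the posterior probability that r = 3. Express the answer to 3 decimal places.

0.176

Compute the likelihood of the observed sequence for each case: P(data | r = 1) = (1/6)(5/5)(0/4) = 0; P(data | r = 3) = (3/6)(3/5)(2/4)(1/3) = 1/20; P(data | r = 4) = (4/6)(2/5)(3/4)(2/3) = 2/15; P(data | r = 5) = (5/6)(1/5)(4/4)(3/3) = 1/6.
Multiplying each by its prior: 3/13 · 0 = 0, 4/13 · 1/20 = 1/65, 2/13 · 2/15 = 4/195, 4/13 · 1/6 = 2/39; these sum to 17/195.
Hence P(r = 3 | data) = (1/65) / (17/195) = 3/17.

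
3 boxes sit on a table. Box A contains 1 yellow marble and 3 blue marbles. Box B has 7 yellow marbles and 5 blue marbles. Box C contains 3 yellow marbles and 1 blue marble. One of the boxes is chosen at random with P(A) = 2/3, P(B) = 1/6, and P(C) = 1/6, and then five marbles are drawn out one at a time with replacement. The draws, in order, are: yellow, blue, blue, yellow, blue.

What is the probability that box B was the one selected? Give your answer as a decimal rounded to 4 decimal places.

The likelihood of the observed sequence under each hypothesis: P(data | box A) = (1/4)(3/4)(3/4)(1/4)(3/4) = 0.026367; P(data | box B) = (7/12)(5/12)(5/12)(7/12)(5/12) = 0.024615; P(data | box C) = (3/4)(1/4)(1/4)(3/4)(1/4) = 0.0087891.
Weighting by the prior gives 2/3 · 0.026367 = 0.017578, 1/6 · 0.024615 = 0.0041025, 1/6 · 0.0087891 = 0.0014648; these sum to 0.023145.
Hence P(box B | data) = (0.0041025) / (0.023145) = 0.17725.

0.1772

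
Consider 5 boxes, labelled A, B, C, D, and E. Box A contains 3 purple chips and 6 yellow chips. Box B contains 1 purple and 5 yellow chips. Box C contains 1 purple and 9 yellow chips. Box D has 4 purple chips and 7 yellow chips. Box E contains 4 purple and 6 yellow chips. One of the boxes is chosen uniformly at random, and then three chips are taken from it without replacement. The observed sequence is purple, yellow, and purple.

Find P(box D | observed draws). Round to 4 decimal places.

Under each hypothesis, the probability of the observed sequence is: P(data | box A) = (3/9)(6/8)(2/7) = 0.071429; P(data | box B) = (1/6)(5/5)(0/4) = 0; P(data | box C) = (1/10)(9/9)(0/8) = 0; P(data | box D) = (4/11)(7/10)(3/9) = 0.084848; P(data | box E) = (4/10)(6/9)(3/8) = 0.1.
Weighting by the prior gives 1/5 · 0.071429 = 0.014286, 1/5 · 0 = 0, 1/5 · 0 = 0, 1/5 · 0.084848 = 0.01697, 1/5 · 0.1 = 0.02; summing to 0.051255.
Therefore the posterior P(box D | data) = (0.01697) / (0.051255) = 0.33108.

0.3311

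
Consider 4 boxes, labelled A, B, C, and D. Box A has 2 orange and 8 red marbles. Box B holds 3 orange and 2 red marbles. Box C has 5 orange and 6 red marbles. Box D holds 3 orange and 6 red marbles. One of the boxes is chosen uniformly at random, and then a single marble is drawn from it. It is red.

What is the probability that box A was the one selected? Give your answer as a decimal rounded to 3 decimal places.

Under each hypothesis, the probability of this draw is: P(data | box A) = (8/10) = 4/5; P(data | box B) = (2/5) = 2/5; P(data | box C) = (6/11) = 6/11; P(data | box D) = (6/9) = 2/3.
Weighting by the prior gives 1/4 · 4/5 = 1/5, 1/4 · 2/5 = 1/10, 1/4 · 6/11 = 3/22, 1/4 · 2/3 = 1/6; these sum to 199/330.
Therefore the posterior P(box A | data) = (1/5) / (199/330) = 66/199.

0.332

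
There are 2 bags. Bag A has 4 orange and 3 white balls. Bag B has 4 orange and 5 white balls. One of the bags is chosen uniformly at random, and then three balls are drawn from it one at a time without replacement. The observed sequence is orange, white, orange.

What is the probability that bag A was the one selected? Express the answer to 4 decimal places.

Under each hypothesis, the probability of the observed sequence is: P(data | bag A) = (4/7)(3/6)(3/5) = 6/35; P(data | bag B) = (4/9)(5/8)(3/7) = 5/42.
The prior-weighted likelihoods are 1/2 · 6/35 = 3/35, 1/2 · 5/42 = 5/84; with total 61/420.
Therefore the posterior P(bag A | data) = (3/35) / (61/420) = 36/61.

0.5902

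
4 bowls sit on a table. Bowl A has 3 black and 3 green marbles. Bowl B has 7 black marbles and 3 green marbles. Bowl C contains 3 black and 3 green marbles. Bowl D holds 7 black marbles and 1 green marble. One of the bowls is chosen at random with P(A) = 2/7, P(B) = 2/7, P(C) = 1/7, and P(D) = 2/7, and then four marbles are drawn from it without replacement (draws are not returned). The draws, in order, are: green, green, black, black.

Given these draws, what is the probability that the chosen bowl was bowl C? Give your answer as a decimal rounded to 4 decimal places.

0.2500

For each hypothesis, P(data | H) works out to: P(data | bowl A) = (3/6)(2/5)(3/4)(2/3) = 1/10; P(data | bowl B) = (3/10)(2/9)(7/8)(6/7) = 1/20; P(data | bowl C) = (3/6)(2/5)(3/4)(2/3) = 1/10; P(data | bowl D) = (1/8)(0/7) = 0.
Multiplying each by its prior: 2/7 · 1/10 = 1/35, 2/7 · 1/20 = 1/70, 1/7 · 1/10 = 1/70, 2/7 · 0 = 0; these sum to 2/35.
Hence P(bowl C | data) = (1/70) / (2/35) = 1/4.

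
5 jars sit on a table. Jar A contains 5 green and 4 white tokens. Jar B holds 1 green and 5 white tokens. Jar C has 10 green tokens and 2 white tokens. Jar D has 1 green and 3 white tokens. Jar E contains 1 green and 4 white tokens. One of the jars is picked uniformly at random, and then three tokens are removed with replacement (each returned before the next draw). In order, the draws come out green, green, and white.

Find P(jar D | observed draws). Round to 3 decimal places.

0.132

The likelihood of the observed sequence under each hypothesis: P(data | jar A) = (5/9)(5/9)(4/9) = 0.13717; P(data | jar B) = (1/6)(1/6)(5/6) = 0.023148; P(data | jar C) = (10/12)(10/12)(2/12) = 0.11574; P(data | jar D) = (1/4)(1/4)(3/4) = 0.046875; P(data | jar E) = (1/5)(1/5)(4/5) = 0.032.
Weighting by the prior gives 1/5 · 0.13717 = 0.027435, 1/5 · 0.023148 = 0.0046296, 1/5 · 0.11574 = 0.023148, 1/5 · 0.046875 = 0.009375, 1/5 · 0.032 = 0.0064; summing to 0.070988.
By Bayes' rule, P(jar D | data) = (0.009375) / (0.070988) = 0.13207.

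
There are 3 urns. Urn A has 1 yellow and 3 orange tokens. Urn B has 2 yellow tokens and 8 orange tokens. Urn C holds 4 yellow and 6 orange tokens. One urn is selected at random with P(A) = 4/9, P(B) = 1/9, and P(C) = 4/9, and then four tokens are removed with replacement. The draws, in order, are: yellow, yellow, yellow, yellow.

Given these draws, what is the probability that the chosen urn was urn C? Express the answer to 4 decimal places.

0.8560

Compute the likelihood of the observed sequence for each case: P(data | urn A) = (1/4)(1/4)(1/4)(1/4) = 0.0039062; P(data | urn B) = (2/10)(2/10)(2/10)(2/10) = 0.0016; P(data | urn C) = (4/10)(4/10)(4/10)(4/10) = 0.0256.
Weighting by the prior gives 4/9 · 0.0039062 = 0.0017361, 1/9 · 0.0016 = 0.00017778, 4/9 · 0.0256 = 0.011378; with total 0.013292.
So P(urn C | data) = (0.011378) / (0.013292) = 0.85601.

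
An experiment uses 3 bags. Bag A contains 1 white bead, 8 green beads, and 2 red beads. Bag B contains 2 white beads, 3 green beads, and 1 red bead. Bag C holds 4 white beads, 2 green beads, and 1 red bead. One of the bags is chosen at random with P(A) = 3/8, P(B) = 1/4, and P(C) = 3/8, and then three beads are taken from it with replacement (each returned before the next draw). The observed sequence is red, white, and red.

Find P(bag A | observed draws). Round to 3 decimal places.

0.144

Under each hypothesis, the probability of the observed sequence is: P(data | bag A) = (2/11)(1/11)(2/11) = 0.0030053; P(data | bag B) = (1/6)(2/6)(1/6) = 0.0092593; P(data | bag C) = (1/7)(4/7)(1/7) = 0.011662.
The prior-weighted likelihoods are 3/8 · 0.0030053 = 0.001127, 1/4 · 0.0092593 = 0.0023148, 3/8 · 0.011662 = 0.0043732; these sum to 0.007815.
So P(bag A | data) = (0.001127) / (0.007815) = 0.14421.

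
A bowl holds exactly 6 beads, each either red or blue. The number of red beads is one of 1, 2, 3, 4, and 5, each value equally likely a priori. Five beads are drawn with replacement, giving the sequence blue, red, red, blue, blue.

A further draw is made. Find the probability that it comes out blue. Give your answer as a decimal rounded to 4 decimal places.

Compute the likelihood of the observed sequence for each case: P(data | r = 1) = (5/6)(1/6)(1/6)(5/6)(5/6) = 0.016075; P(data | r = 2) = (4/6)(2/6)(2/6)(4/6)(4/6) = 0.032922; P(data | r = 3) = (3/6)(3/6)(3/6)(3/6)(3/6) = 0.03125; P(data | r = 4) = (2/6)(4/6)(4/6)(2/6)(2/6) = 0.016461; P(data | r = 5) = (1/6)(5/6)(5/6)(1/6)(1/6) = 0.003215.
Multiplying each by its prior: 1/5 · 0.016075 = 0.003215, 1/5 · 0.032922 = 0.0065844, 1/5 · 0.03125 = 0.00625, 1/5 · 0.016461 = 0.0032922, 1/5 · 0.003215 = 0.000643; summing to 0.019985.
Dividing through by the total gives posterior P(r = 1 | data) = 0.16088, P(r = 2 | data) = 0.32947, P(r = 3 | data) = 0.31274, P(r = 4 | data) = 0.16474, P(r = 5 | data) = 0.032175.
Averaging over the posterior, P(blue next | data) = (5/6)(0.16088) + (2/3)(0.32947) + (1/2)(0.31274) + (1/3)(0.16474) + (1/6)(0.032175) = 0.57036.

0.5704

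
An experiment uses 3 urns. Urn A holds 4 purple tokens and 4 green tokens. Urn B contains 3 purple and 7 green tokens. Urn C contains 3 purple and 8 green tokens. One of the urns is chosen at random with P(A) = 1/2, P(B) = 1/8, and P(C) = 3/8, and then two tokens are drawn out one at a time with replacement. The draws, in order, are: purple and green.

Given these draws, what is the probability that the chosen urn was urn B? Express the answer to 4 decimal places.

0.1163

Compute the likelihood of the observed sequence for each case: P(data | urn A) = (4/8)(4/8) = 0.25; P(data | urn B) = (3/10)(7/10) = 0.21; P(data | urn C) = (3/11)(8/11) = 0.19835.
The prior-weighted likelihoods are 1/2 · 0.25 = 0.125, 1/8 · 0.21 = 0.02625, 3/8 · 0.19835 = 0.07438; these sum to 0.22563.
By Bayes' rule, P(urn B | data) = (0.02625) / (0.22563) = 0.11634.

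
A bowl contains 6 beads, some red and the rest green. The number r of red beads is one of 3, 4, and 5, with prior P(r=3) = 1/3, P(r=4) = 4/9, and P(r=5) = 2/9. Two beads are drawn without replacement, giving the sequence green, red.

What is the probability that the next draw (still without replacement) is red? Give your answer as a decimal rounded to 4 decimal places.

0.6884

Compute the likelihood of the observed sequence for each case: P(data | r = 3) = (3/6)(3/5) = 3/10; P(data | r = 4) = (2/6)(4/5) = 4/15; P(data | r = 5) = (1/6)(5/5) = 1/6.
Weighting by the prior gives 1/3 · 3/10 = 1/10, 4/9 · 4/15 = 16/135, 2/9 · 1/6 = 1/27; with total 23/90.
Normalising, the posterior is P(r = 3 | data) = 9/23, P(r = 4 | data) = 32/69, P(r = 5 | data) = 10/69.
So P(red next | data) = Σ P(red next | H) P(H | data) = (1/2)(9/23) + (3/4)(32/69) + (1)(10/69) = 95/138.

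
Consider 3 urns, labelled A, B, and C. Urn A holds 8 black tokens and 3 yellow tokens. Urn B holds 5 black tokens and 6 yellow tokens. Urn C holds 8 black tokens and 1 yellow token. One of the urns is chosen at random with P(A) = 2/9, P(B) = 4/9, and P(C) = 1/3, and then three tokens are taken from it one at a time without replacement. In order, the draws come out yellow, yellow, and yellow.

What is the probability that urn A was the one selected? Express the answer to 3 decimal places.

Under each hypothesis, the probability of the observed sequence is: P(data | urn A) = (3/11)(2/10)(1/9) = 0.0060606; P(data | urn B) = (6/11)(5/10)(4/9) = 0.12121; P(data | urn C) = (1/9)(0/8) = 0.
Multiplying each by its prior: 2/9 · 0.0060606 = 0.0013468, 4/9 · 0.12121 = 0.053872, 1/3 · 0 = 0; with total 0.055219.
Therefore the posterior P(urn A | data) = (0.0013468) / (0.055219) = 0.02439.

0.024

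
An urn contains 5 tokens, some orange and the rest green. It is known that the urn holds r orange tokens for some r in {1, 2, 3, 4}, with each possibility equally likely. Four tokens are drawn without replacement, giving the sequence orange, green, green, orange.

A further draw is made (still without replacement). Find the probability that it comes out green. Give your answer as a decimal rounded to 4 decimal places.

Compute the likelihood of the observed sequence for each case: P(data | r = 1) = (1/5)(4/4)(3/3)(0/2) = 0; P(data | r = 2) = (2/5)(3/4)(2/3)(1/2) = 1/10; P(data | r = 3) = (3/5)(2/4)(1/3)(2/2) = 1/10; P(data | r = 4) = (4/5)(1/4)(0/3) = 0.
Weighting by the prior gives 1/4 · 0 = 0, 1/4 · 1/10 = 1/40, 1/4 · 1/10 = 1/40, 1/4 · 0 = 0; with total 1/20.
Dividing through by the total gives posterior P(r = 1 | data) = 0, P(r = 2 | data) = 1/2, P(r = 3 | data) = 1/2, P(r = 4 | data) = 0.
Averaging over the posterior, P(green next | data) = (1)(1/2) + (0)(1/2) = 1/2.

0.5000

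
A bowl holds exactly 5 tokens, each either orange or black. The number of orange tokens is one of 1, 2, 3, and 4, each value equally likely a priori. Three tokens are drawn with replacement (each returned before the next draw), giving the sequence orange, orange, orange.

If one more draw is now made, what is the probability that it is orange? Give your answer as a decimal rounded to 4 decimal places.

Compute the likelihood of the observed sequence for each case: P(data | r = 1) = (1/5)(1/5)(1/5) = 1/125; P(data | r = 2) = (2/5)(2/5)(2/5) = 8/125; P(data | r = 3) = (3/5)(3/5)(3/5) = 27/125; P(data | r = 4) = (4/5)(4/5)(4/5) = 64/125.
Multiplying each by its prior: 1/4 · 1/125 = 1/500, 1/4 · 8/125 = 2/125, 1/4 · 27/125 = 27/500, 1/4 · 64/125 = 16/125; these sum to 1/5.
The posterior is then P(r = 1 | data) = 1/100, P(r = 2 | data) = 2/25, P(r = 3 | data) = 27/100, P(r = 4 | data) = 16/25.
The predictive probability is P(orange next | data) = (1/5)(1/100) + (2/5)(2/25) + (3/5)(27/100) + (4/5)(16/25) = 177/250.

0.7080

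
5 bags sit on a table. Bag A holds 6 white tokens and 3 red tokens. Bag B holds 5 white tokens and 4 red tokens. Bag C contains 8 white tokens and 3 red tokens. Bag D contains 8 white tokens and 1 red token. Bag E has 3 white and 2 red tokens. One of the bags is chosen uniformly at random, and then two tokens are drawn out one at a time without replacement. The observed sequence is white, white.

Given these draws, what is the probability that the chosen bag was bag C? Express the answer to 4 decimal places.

Under each hypothesis, the probability of the observed sequence is: P(data | bag A) = (6/9)(5/8) = 0.41667; P(data | bag B) = (5/9)(4/8) = 0.27778; P(data | bag C) = (8/11)(7/10) = 0.50909; P(data | bag D) = (8/9)(7/8) = 0.77778; P(data | bag E) = (3/5)(2/4) = 0.3.
The prior-weighted likelihoods are 1/5 · 0.41667 = 0.083333, 1/5 · 0.27778 = 0.055556, 1/5 · 0.50909 = 0.10182, 1/5 · 0.77778 = 0.15556, 1/5 · 0.3 = 0.06; with total 0.45626.
By Bayes' rule, P(bag C | data) = (0.10182) / (0.45626) = 0.22316.

0.2232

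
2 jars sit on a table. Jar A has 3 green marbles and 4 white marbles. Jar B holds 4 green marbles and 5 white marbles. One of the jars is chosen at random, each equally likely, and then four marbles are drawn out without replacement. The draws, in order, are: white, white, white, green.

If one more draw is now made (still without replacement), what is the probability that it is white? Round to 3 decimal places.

Compute the likelihood of the observed sequence for each case: P(data | jar A) = (4/7)(3/6)(2/5)(3/4) = 3/35; P(data | jar B) = (5/9)(4/8)(3/7)(4/6) = 5/63.
Multiplying each by its prior: 1/2 · 3/35 = 3/70, 1/2 · 5/63 = 5/126; with total 26/315.
Dividing through by the total gives posterior P(jar A | data) = 27/52, P(jar B | data) = 25/52.
So P(white next | data) = Σ P(white next | H) P(H | data) = (1/3)(27/52) + (2/5)(25/52) = 19/52.

0.365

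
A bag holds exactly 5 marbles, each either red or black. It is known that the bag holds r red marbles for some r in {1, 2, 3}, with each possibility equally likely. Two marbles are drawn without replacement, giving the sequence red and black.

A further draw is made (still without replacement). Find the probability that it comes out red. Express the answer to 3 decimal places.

0.375

Compute the likelihood of the observed sequence for each case: P(data | r = 1) = (1/5)(4/4) = 1/5; P(data | r = 2) = (2/5)(3/4) = 3/10; P(data | r = 3) = (3/5)(2/4) = 3/10.
Weighting by the prior gives 1/3 · 1/5 = 1/15, 1/3 · 3/10 = 1/10, 1/3 · 3/10 = 1/10; these sum to 4/15.
The posterior is then P(r = 1 | data) = 1/4, P(r = 2 | data) = 3/8, P(r = 3 | data) = 3/8.
The predictive probability is P(red next | data) = (0)(1/4) + (1/3)(3/8) + (2/3)(3/8) = 3/8.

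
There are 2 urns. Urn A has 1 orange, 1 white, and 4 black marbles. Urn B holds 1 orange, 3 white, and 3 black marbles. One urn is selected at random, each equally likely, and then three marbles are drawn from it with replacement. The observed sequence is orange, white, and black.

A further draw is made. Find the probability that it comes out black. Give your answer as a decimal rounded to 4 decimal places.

For each hypothesis, P(data | H) works out to: P(data | urn A) = (1/6)(1/6)(4/6) = 0.018519; P(data | urn B) = (1/7)(3/7)(3/7) = 0.026239.
The prior-weighted likelihoods are 1/2 · 0.018519 = 0.0092593, 1/2 · 0.026239 = 0.01312; with total 0.022379.
Normalising, the posterior is P(urn A | data) = 0.41375, P(urn B | data) = 0.58625.
The predictive probability is P(black next | data) = (2/3)(0.41375) + (3/7)(0.58625) = 0.52708.

0.5271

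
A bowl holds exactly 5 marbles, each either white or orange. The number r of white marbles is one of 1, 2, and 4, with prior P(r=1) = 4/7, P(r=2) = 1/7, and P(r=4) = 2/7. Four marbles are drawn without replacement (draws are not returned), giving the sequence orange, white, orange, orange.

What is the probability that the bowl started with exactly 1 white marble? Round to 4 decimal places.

0.8889

Under each hypothesis, the probability of the observed sequence is: P(data | r = 1) = (4/5)(1/4)(3/3)(2/2) = 1/5; P(data | r = 2) = (3/5)(2/4)(2/3)(1/2) = 1/10; P(data | r = 4) = (1/5)(4/4)(0/3) = 0.
The prior-weighted likelihoods are 4/7 · 1/5 = 4/35, 1/7 · 1/10 = 1/70, 2/7 · 0 = 0; with total 9/70.
By Bayes' rule, P(r = 1 | data) = (4/35) / (9/70) = 8/9.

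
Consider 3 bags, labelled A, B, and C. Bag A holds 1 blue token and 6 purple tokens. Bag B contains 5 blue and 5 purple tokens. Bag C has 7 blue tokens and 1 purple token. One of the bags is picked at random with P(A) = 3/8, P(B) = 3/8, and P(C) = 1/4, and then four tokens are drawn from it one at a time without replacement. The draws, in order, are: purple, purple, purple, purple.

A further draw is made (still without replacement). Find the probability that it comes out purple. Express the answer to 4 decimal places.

Compute the likelihood of the observed sequence for each case: P(data | bag A) = (6/7)(5/6)(4/5)(3/4) = 3/7; P(data | bag B) = (5/10)(4/9)(3/8)(2/7) = 1/42; P(data | bag C) = (1/8)(0/7) = 0.
Weighting by the prior gives 3/8 · 3/7 = 9/56, 3/8 · 1/42 = 1/112, 1/4 · 0 = 0; summing to 19/112.
Normalising, the posterior is P(bag A | data) = 18/19, P(bag B | data) = 1/19, P(bag C | data) = 0.
The predictive probability is P(purple next | data) = (2/3)(18/19) + (1/6)(1/19) = 73/114.

0.6404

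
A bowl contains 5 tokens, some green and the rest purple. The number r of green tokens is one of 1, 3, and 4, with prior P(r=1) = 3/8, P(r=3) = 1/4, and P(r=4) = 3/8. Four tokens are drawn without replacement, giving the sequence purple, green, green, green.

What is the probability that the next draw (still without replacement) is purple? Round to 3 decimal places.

Under each hypothesis, the probability of the observed sequence is: P(data | r = 1) = (4/5)(1/4)(0/3) = 0; P(data | r = 3) = (2/5)(3/4)(2/3)(1/2) = 1/10; P(data | r = 4) = (1/5)(4/4)(3/3)(2/2) = 1/5.
The prior-weighted likelihoods are 3/8 · 0 = 0, 1/4 · 1/10 = 1/40, 3/8 · 1/5 = 3/40; with total 1/10.
The posterior is then P(r = 1 | data) = 0, P(r = 3 | data) = 1/4, P(r = 4 | data) = 3/4.
So P(purple next | data) = Σ P(purple next | H) P(H | data) = (1)(1/4) + (0)(3/4) = 1/4.

0.250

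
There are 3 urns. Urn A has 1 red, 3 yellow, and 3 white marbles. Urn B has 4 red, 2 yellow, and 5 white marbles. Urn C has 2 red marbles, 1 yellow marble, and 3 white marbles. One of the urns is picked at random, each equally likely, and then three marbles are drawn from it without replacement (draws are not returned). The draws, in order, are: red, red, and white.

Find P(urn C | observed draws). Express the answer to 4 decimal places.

0.4521

For each hypothesis, P(data | H) works out to: P(data | urn A) = (1/7)(0/6) = 0; P(data | urn B) = (4/11)(3/10)(5/9) = 0.060606; P(data | urn C) = (2/6)(1/5)(3/4) = 0.05.
Multiplying each by its prior: 1/3 · 0 = 0, 1/3 · 0.060606 = 0.020202, 1/3 · 0.05 = 0.016667; with total 0.036869.
Hence P(urn C | data) = (0.016667) / (0.036869) = 0.45205.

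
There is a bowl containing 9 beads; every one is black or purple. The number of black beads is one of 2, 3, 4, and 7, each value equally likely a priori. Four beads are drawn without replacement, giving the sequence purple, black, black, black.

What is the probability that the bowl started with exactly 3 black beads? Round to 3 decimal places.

Under each hypothesis, the probability of the observed sequence is: P(data | r = 2) = (7/9)(2/8)(1/7)(0/6) = 0; P(data | r = 3) = (6/9)(3/8)(2/7)(1/6) = 1/84; P(data | r = 4) = (5/9)(4/8)(3/7)(2/6) = 5/126; P(data | r = 7) = (2/9)(7/8)(6/7)(5/6) = 5/36.
Weighting by the prior gives 1/4 · 0 = 0, 1/4 · 1/84 = 1/336, 1/4 · 5/126 = 5/504, 1/4 · 5/36 = 5/144; these sum to 1/21.
Hence P(r = 3 | data) = (1/336) / (1/21) = 1/16.

0.063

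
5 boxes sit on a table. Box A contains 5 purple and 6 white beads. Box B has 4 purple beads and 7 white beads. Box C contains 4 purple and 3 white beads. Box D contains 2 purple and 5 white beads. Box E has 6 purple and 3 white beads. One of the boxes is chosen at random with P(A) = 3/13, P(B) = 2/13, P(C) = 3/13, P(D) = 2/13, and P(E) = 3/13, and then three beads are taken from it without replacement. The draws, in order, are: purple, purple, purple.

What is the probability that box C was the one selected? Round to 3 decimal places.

Under each hypothesis, the probability of the observed sequence is: P(data | box A) = (5/11)(4/10)(3/9) = 0.060606; P(data | box B) = (4/11)(3/10)(2/9) = 0.024242; P(data | box C) = (4/7)(3/6)(2/5) = 0.11429; P(data | box D) = (2/7)(1/6)(0/5) = 0; P(data | box E) = (6/9)(5/8)(4/7) = 0.2381.
Weighting by the prior gives 3/13 · 0.060606 = 0.013986, 2/13 · 0.024242 = 0.0037296, 3/13 · 0.11429 = 0.026374, 2/13 · 0 = 0, 3/13 · 0.2381 = 0.054945; with total 0.099034.
So P(box C | data) = (0.026374) / (0.099034) = 0.26631.

0.266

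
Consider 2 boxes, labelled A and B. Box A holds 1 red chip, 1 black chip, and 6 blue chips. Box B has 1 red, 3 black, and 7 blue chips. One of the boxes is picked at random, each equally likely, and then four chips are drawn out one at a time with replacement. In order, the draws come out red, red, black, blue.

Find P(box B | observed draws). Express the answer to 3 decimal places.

0.495

For each hypothesis, P(data | H) works out to: P(data | box A) = (1/8)(1/8)(1/8)(6/8) = 0.0014648; P(data | box B) = (1/11)(1/11)(3/11)(7/11) = 0.0014343.
Multiplying each by its prior: 1/2 · 0.0014648 = 0.00073242, 1/2 · 0.0014343 = 0.00071716; these sum to 0.0014496.
So P(box B | data) = (0.00071716) / (0.0014496) = 0.49474.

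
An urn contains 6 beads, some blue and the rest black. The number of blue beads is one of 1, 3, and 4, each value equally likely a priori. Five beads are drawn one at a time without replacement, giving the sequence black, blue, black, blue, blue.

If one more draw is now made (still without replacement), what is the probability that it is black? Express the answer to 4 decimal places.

0.4286

Compute the likelihood of the observed sequence for each case: P(data | r = 1) = (5/6)(1/5)(4/4)(0/3) = 0; P(data | r = 3) = (3/6)(3/5)(2/4)(2/3)(1/2) = 1/20; P(data | r = 4) = (2/6)(4/5)(1/4)(3/3)(2/2) = 1/15.
Multiplying each by its prior: 1/3 · 0 = 0, 1/3 · 1/20 = 1/60, 1/3 · 1/15 = 1/45; with total 7/180.
Normalising, the posterior is P(r = 1 | data) = 0, P(r = 3 | data) = 3/7, P(r = 4 | data) = 4/7.
So P(black next | data) = Σ P(black next | H) P(H | data) = (1)(3/7) + (0)(4/7) = 3/7.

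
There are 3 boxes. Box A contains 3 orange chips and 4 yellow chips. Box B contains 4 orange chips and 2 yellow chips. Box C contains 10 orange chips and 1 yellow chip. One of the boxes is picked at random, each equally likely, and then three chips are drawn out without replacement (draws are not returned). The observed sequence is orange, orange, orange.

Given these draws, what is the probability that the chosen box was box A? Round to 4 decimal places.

Compute the likelihood of the observed sequence for each case: P(data | box A) = (3/7)(2/6)(1/5) = 0.028571; P(data | box B) = (4/6)(3/5)(2/4) = 0.2; P(data | box C) = (10/11)(9/10)(8/9) = 0.72727.
Weighting by the prior gives 1/3 · 0.028571 = 0.0095238, 1/3 · 0.2 = 0.066667, 1/3 · 0.72727 = 0.24242; with total 0.31861.
So P(box A | data) = (0.0095238) / (0.31861) = 0.029891.

0.0299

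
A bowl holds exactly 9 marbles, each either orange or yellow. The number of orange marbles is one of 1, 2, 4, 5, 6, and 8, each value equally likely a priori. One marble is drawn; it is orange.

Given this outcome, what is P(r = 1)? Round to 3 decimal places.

0.038

Compute the likelihood of this draw for each case: P(data | r = 1) = (1/9) = 1/9; P(data | r = 2) = (2/9) = 2/9; P(data | r = 4) = (4/9) = 4/9; P(data | r = 5) = (5/9) = 5/9; P(data | r = 6) = (6/9) = 2/3; P(data | r = 8) = (8/9) = 8/9.
Weighting by the prior gives 1/6 · 1/9 = 1/54, 1/6 · 2/9 = 1/27, 1/6 · 4/9 = 2/27, 1/6 · 5/9 = 5/54, 1/6 · 2/3 = 1/9, 1/6 · 8/9 = 4/27; these sum to 13/27.
Therefore the posterior P(r = 1 | data) = (1/54) / (13/27) = 1/26.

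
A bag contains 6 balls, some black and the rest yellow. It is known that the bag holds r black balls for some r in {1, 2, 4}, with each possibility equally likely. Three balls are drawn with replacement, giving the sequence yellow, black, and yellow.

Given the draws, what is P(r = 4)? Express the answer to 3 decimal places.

For each hypothesis, P(data | H) works out to: P(data | r = 1) = (5/6)(1/6)(5/6) = 25/216; P(data | r = 2) = (4/6)(2/6)(4/6) = 4/27; P(data | r = 4) = (2/6)(4/6)(2/6) = 2/27.
Multiplying each by its prior: 1/3 · 25/216 = 25/648, 1/3 · 4/27 = 4/81, 1/3 · 2/27 = 2/81; these sum to 73/648.
So P(r = 4 | data) = (2/81) / (73/648) = 16/73.

0.219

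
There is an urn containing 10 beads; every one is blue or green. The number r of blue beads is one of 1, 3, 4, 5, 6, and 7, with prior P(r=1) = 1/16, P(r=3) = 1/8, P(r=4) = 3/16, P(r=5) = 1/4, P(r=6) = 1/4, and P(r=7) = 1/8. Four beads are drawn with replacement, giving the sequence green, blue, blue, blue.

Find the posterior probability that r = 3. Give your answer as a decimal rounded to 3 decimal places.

0.040

Compute the likelihood of the observed sequence for each case: P(data | r = 1) = (9/10)(1/10)(1/10)(1/10) = 0.0009; P(data | r = 3) = (7/10)(3/10)(3/10)(3/10) = 0.0189; P(data | r = 4) = (6/10)(4/10)(4/10)(4/10) = 0.0384; P(data | r = 5) = (5/10)(5/10)(5/10)(5/10) = 0.0625; P(data | r = 6) = (4/10)(6/10)(6/10)(6/10) = 0.0864; P(data | r = 7) = (3/10)(7/10)(7/10)(7/10) = 0.1029.
The prior-weighted likelihoods are 1/16 · 0.0009 = 5.625e-05, 1/8 · 0.0189 = 0.0023625, 3/16 · 0.0384 = 0.0072, 1/4 · 0.0625 = 0.015625, 1/4 · 0.0864 = 0.0216, 1/8 · 0.1029 = 0.012863; these sum to 0.059706.
Therefore the posterior P(r = 3 | data) = (0.0023625) / (0.059706) = 0.039569.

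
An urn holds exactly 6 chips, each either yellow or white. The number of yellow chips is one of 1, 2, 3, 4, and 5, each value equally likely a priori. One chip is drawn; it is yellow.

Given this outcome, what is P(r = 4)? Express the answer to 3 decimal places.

0.267

Under each hypothesis, the probability of this draw is: P(data | r = 1) = (1/6) = 1/6; P(data | r = 2) = (2/6) = 1/3; P(data | r = 3) = (3/6) = 1/2; P(data | r = 4) = (4/6) = 2/3; P(data | r = 5) = (5/6) = 5/6.
Multiplying each by its prior: 1/5 · 1/6 = 1/30, 1/5 · 1/3 = 1/15, 1/5 · 1/2 = 1/10, 1/5 · 2/3 = 2/15, 1/5 · 5/6 = 1/6; these sum to 1/2.
So P(r = 4 | data) = (2/15) / (1/2) = 4/15.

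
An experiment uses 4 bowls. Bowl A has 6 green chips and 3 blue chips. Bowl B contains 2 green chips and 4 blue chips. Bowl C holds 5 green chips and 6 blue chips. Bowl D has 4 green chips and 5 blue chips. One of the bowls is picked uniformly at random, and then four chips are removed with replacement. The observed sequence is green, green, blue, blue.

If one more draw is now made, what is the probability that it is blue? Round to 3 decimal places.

0.528

For each hypothesis, P(data | H) works out to: P(data | bowl A) = (6/9)(6/9)(3/9)(3/9) = 0.049383; P(data | bowl B) = (2/6)(2/6)(4/6)(4/6) = 0.049383; P(data | bowl C) = (5/11)(5/11)(6/11)(6/11) = 0.061471; P(data | bowl D) = (4/9)(4/9)(5/9)(5/9) = 0.060966.
The prior-weighted likelihoods are 1/4 · 0.049383 = 0.012346, 1/4 · 0.049383 = 0.012346, 1/4 · 0.061471 = 0.015368, 1/4 · 0.060966 = 0.015242; summing to 0.055301.
Dividing through by the total gives posterior P(bowl A | data) = 0.22325, P(bowl B | data) = 0.22325, P(bowl C | data) = 0.2779, P(bowl D | data) = 0.27561.
Averaging over the posterior, P(blue next | data) = (1/3)(0.22325) + (2/3)(0.22325) + (6/11)(0.2779) + (5/9)(0.27561) = 0.52794.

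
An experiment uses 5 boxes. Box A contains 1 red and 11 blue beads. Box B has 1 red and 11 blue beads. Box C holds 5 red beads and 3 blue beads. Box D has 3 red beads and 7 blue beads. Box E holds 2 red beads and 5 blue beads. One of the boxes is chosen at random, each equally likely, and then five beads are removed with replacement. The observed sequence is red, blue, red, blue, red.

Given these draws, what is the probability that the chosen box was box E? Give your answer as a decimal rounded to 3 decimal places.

The likelihood of the observed sequence under each hypothesis: P(data | box A) = (1/12)(11/12)(1/12)(11/12)(1/12) = 0.00048627; P(data | box B) = (1/12)(11/12)(1/12)(11/12)(1/12) = 0.00048627; P(data | box C) = (5/8)(3/8)(5/8)(3/8)(5/8) = 0.034332; P(data | box D) = (3/10)(7/10)(3/10)(7/10)(3/10) = 0.01323; P(data | box E) = (2/7)(5/7)(2/7)(5/7)(2/7) = 0.0119.
The prior-weighted likelihoods are 1/5 · 0.00048627 = 9.7254e-05, 1/5 · 0.00048627 = 9.7254e-05, 1/5 · 0.034332 = 0.0068665, 1/5 · 0.01323 = 0.002646, 1/5 · 0.0119 = 0.00238; summing to 0.012087.
Hence P(box E | data) = (0.00238) / (0.012087) = 0.1969.

0.197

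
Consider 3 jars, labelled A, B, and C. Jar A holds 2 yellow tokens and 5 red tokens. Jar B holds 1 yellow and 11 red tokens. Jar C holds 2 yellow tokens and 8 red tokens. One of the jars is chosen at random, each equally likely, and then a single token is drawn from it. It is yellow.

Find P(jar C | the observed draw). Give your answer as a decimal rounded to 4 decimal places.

0.3515

Compute the likelihood of this draw for each case: P(data | jar A) = (2/7) = 0.28571; P(data | jar B) = (1/12) = 0.083333; P(data | jar C) = (2/10) = 0.2.
Multiplying each by its prior: 1/3 · 0.28571 = 0.095238, 1/3 · 0.083333 = 0.027778, 1/3 · 0.2 = 0.066667; summing to 0.18968.
By Bayes' rule, P(jar C | data) = (0.066667) / (0.18968) = 0.35146.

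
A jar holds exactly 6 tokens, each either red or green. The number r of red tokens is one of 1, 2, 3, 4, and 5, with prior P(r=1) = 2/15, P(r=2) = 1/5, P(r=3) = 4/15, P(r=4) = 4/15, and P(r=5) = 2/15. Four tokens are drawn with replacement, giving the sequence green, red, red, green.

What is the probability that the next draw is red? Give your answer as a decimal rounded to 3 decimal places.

0.512

For each hypothesis, P(data | H) works out to: P(data | r = 1) = (5/6)(1/6)(1/6)(5/6) = 0.01929; P(data | r = 2) = (4/6)(2/6)(2/6)(4/6) = 0.049383; P(data | r = 3) = (3/6)(3/6)(3/6)(3/6) = 0.0625; P(data | r = 4) = (2/6)(4/6)(4/6)(2/6) = 0.049383; P(data | r = 5) = (1/6)(5/6)(5/6)(1/6) = 0.01929.
Multiplying each by its prior: 2/15 · 0.01929 = 0.002572, 1/5 · 0.049383 = 0.0098765, 4/15 · 0.0625 = 0.016667, 4/15 · 0.049383 = 0.013169, 2/15 · 0.01929 = 0.002572; these sum to 0.044856.
The posterior is then P(r = 1 | data) = 0.057339, P(r = 2 | data) = 0.22018, P(r = 3 | data) = 0.37156, P(r = 4 | data) = 0.29358, P(r = 5 | data) = 0.057339.
The predictive probability is P(red next | data) = (1/6)(0.057339) + (1/3)(0.22018) + (1/2)(0.37156) + (2/3)(0.29358) + (5/6)(0.057339) = 0.51223.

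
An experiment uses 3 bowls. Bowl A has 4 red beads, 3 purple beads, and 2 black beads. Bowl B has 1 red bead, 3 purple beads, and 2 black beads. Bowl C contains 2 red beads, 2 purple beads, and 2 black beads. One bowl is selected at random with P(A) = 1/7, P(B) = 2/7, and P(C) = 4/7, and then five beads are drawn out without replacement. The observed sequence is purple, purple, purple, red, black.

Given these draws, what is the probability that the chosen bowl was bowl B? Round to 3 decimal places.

0.913

For each hypothesis, P(data | H) works out to: P(data | bowl A) = (3/9)(2/8)(1/7)(4/6)(2/5) = 0.0031746; P(data | bowl B) = (3/6)(2/5)(1/4)(1/3)(2/2) = 0.016667; P(data | bowl C) = (2/6)(1/5)(0/4) = 0.
Weighting by the prior gives 1/7 · 0.0031746 = 0.00045351, 2/7 · 0.016667 = 0.0047619, 4/7 · 0 = 0; summing to 0.0052154.
Hence P(bowl B | data) = (0.0047619) / (0.0052154) = 0.91304.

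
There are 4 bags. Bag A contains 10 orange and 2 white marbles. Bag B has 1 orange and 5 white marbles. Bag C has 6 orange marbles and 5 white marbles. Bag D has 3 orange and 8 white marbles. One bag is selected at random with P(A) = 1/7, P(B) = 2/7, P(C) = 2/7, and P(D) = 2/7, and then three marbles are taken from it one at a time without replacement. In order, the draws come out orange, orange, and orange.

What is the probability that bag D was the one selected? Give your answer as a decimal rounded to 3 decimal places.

The likelihood of the observed sequence under each hypothesis: P(data | bag A) = (10/12)(9/11)(8/10) = 0.54545; P(data | bag B) = (1/6)(0/5) = 0; P(data | bag C) = (6/11)(5/10)(4/9) = 0.12121; P(data | bag D) = (3/11)(2/10)(1/9) = 0.0060606.
The prior-weighted likelihoods are 1/7 · 0.54545 = 0.077922, 2/7 · 0 = 0, 2/7 · 0.12121 = 0.034632, 2/7 · 0.0060606 = 0.0017316; summing to 0.11429.
Hence P(bag D | data) = (0.0017316) / (0.11429) = 0.015152.

0.015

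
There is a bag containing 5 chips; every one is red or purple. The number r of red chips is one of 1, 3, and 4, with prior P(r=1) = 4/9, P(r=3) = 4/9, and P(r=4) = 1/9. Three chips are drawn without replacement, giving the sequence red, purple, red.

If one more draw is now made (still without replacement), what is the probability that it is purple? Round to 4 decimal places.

Compute the likelihood of the observed sequence for each case: P(data | r = 1) = (1/5)(4/4)(0/3) = 0; P(data | r = 3) = (3/5)(2/4)(2/3) = 1/5; P(data | r = 4) = (4/5)(1/4)(3/3) = 1/5.
Weighting by the prior gives 4/9 · 0 = 0, 4/9 · 1/5 = 4/45, 1/9 · 1/5 = 1/45; summing to 1/9.
Dividing through by the total gives posterior P(r = 1 | data) = 0, P(r = 3 | data) = 4/5, P(r = 4 | data) = 1/5.
Averaging over the posterior, P(purple next | data) = (1/2)(4/5) + (0)(1/5) = 2/5.

0.4000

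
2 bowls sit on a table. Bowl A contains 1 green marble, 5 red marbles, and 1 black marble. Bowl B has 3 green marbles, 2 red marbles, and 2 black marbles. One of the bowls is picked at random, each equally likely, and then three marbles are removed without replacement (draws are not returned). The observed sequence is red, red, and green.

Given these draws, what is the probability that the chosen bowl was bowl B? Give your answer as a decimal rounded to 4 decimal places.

For each hypothesis, P(data | H) works out to: P(data | bowl A) = (5/7)(4/6)(1/5) = 2/21; P(data | bowl B) = (2/7)(1/6)(3/5) = 1/35.
Weighting by the prior gives 1/2 · 2/21 = 1/21, 1/2 · 1/35 = 1/70; with total 13/210.
Therefore the posterior P(bowl B | data) = (1/70) / (13/210) = 3/13.

0.2308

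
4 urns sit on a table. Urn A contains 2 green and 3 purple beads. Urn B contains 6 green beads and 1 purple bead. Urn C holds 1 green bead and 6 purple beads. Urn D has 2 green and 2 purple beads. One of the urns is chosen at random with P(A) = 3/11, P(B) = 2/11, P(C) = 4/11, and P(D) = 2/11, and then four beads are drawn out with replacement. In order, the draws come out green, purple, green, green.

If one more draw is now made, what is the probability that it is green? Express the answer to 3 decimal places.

0.614

Compute the likelihood of the observed sequence for each case: P(data | urn A) = (2/5)(3/5)(2/5)(2/5) = 0.0384; P(data | urn B) = (6/7)(1/7)(6/7)(6/7) = 0.089963; P(data | urn C) = (1/7)(6/7)(1/7)(1/7) = 0.002499; P(data | urn D) = (2/4)(2/4)(2/4)(2/4) = 0.0625.
Weighting by the prior gives 3/11 · 0.0384 = 0.010473, 2/11 · 0.089963 = 0.016357, 4/11 · 0.002499 = 0.00090871, 2/11 · 0.0625 = 0.011364; summing to 0.039102.
Dividing through by the total gives posterior P(urn A | data) = 0.26783, P(urn B | data) = 0.41831, P(urn C | data) = 0.02324, P(urn D | data) = 0.29062.
So P(green next | data) = Σ P(green next | H) P(H | data) = (2/5)(0.26783) + (6/7)(0.41831) + (1/7)(0.02324) + (1/2)(0.29062) = 0.61431.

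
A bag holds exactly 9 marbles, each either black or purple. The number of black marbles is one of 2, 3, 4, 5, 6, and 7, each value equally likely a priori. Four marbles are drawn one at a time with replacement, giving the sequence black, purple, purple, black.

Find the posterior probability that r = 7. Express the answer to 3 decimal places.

Compute the likelihood of the observed sequence for each case: P(data | r = 2) = (2/9)(7/9)(7/9)(2/9) = 0.029873; P(data | r = 3) = (3/9)(6/9)(6/9)(3/9) = 0.049383; P(data | r = 4) = (4/9)(5/9)(5/9)(4/9) = 0.060966; P(data | r = 5) = (5/9)(4/9)(4/9)(5/9) = 0.060966; P(data | r = 6) = (6/9)(3/9)(3/9)(6/9) = 0.049383; P(data | r = 7) = (7/9)(2/9)(2/9)(7/9) = 0.029873.
Multiplying each by its prior: 1/6 · 0.029873 = 0.0049789, 1/6 · 0.049383 = 0.0082305, 1/6 · 0.060966 = 0.010161, 1/6 · 0.060966 = 0.010161, 1/6 · 0.049383 = 0.0082305, 1/6 · 0.029873 = 0.0049789; these sum to 0.046741.
By Bayes' rule, P(r = 7 | data) = (0.0049789) / (0.046741) = 0.10652.

0.107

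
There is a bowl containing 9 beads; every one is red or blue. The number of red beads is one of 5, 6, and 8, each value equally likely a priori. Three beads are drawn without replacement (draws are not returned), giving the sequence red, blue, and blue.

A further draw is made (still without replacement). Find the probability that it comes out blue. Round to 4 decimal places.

Under each hypothesis, the probability of the observed sequence is: P(data | r = 5) = (5/9)(4/8)(3/7) = 5/42; P(data | r = 6) = (6/9)(3/8)(2/7) = 1/14; P(data | r = 8) = (8/9)(1/8)(0/7) = 0.
Multiplying each by its prior: 1/3 · 5/42 = 5/126, 1/3 · 1/14 = 1/42, 1/3 · 0 = 0; with total 4/63.
The posterior is then P(r = 5 | data) = 5/8, P(r = 6 | data) = 3/8, P(r = 8 | data) = 0.
So P(blue next | data) = Σ P(blue next | H) P(H | data) = (1/3)(5/8) + (1/6)(3/8) = 13/48.

0.2708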